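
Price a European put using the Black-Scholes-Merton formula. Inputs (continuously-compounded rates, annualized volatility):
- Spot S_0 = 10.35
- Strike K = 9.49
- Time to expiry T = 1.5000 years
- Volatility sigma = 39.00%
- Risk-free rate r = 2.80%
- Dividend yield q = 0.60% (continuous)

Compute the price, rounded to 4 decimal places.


Answer: Price = 1.3041

Derivation:
d1 = (ln(S/K) + (r - q + 0.5*sigma^2) * T) / (sigma * sqrt(T)) = 0.48952719
d2 = d1 - sigma * sqrt(T) = 0.01187669
exp(-rT) = 0.95886978; exp(-qT) = 0.99104038
P = K * exp(-rT) * N(-d2) - S_0 * exp(-qT) * N(-d1)
N(-d1) = 0.31223425; N(-d2) = 0.49526200
P = 9.4900 * 0.95886978 * 0.49526200 - 10.3500 * 0.99104038 * 0.31223425 = 1.3041


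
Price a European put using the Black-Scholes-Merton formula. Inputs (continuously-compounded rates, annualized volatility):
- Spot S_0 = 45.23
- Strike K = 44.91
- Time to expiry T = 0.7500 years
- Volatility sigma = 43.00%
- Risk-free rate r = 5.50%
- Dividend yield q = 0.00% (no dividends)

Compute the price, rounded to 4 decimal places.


d1 = (ln(S/K) + (r - q + 0.5*sigma^2) * T) / (sigma * sqrt(T)) = 0.31603240
d2 = d1 - sigma * sqrt(T) = -0.05635853
exp(-rT) = 0.95958920; exp(-qT) = 1.00000000
P = K * exp(-rT) * N(-d2) - S_0 * exp(-qT) * N(-d1)
N(-d1) = 0.37598896; N(-d2) = 0.52247190
P = 44.9100 * 0.95958920 * 0.52247190 - 45.2300 * 1.00000000 * 0.37598896 = 5.5100

Answer: Price = 5.5100


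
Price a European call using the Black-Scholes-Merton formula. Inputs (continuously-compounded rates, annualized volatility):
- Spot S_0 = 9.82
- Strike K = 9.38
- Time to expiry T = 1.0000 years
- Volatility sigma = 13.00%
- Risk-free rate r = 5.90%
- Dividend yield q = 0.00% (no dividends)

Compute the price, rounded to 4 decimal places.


Answer: Price = 1.1212

Derivation:
d1 = (ln(S/K) + (r - q + 0.5*sigma^2) * T) / (sigma * sqrt(T)) = 0.87147199
d2 = d1 - sigma * sqrt(T) = 0.74147199
exp(-rT) = 0.94270677; exp(-qT) = 1.00000000
C = S_0 * exp(-qT) * N(d1) - K * exp(-rT) * N(d2)
N(d1) = 0.80825175; N(d2) = 0.77079635
C = 9.8200 * 1.00000000 * 0.80825175 - 9.3800 * 0.94270677 * 0.77079635 = 1.1212


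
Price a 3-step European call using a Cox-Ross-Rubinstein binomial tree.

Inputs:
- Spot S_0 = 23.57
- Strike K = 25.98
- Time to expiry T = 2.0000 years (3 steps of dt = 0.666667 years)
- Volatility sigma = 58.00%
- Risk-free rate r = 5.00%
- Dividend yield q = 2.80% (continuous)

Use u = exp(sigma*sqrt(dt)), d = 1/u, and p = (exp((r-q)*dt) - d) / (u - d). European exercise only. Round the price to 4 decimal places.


Answer: Price = V(0,0) = 7.1893

Derivation:
dt = T/N = 0.666667
u = exp(sigma*sqrt(dt)) = 1.605713; d = 1/u = 0.622776
p = (exp((r-q)*dt) - d) / (u - d) = 0.398803
Discount per step: exp(-r*dt) = 0.967216
Stock lattice S(k, i) with i counting down-moves:
  k=0: S(0,0) = 23.5700
  k=1: S(1,0) = 37.8467; S(1,1) = 14.6788
  k=2: S(2,0) = 60.7709; S(2,1) = 23.5700; S(2,2) = 9.1416
  k=3: S(3,0) = 97.5806; S(3,1) = 37.8467; S(3,2) = 14.6788; S(3,3) = 5.6932
Terminal payoffs V(N, i) = max(S_T - K, 0):
  V(3,0) = 71.600606; V(3,1) = 11.866660; V(3,2) = 0.000000; V(3,3) = 0.000000
Backward induction: V(k, i) = exp(-r*dt) * [p * V(k+1, i) + (1-p) * V(k+1, i+1)].
  V(2,0) = exp(-r*dt) * [p*71.600606 + (1-p)*11.866660] = 34.518739
  V(2,1) = exp(-r*dt) * [p*11.866660 + (1-p)*0.000000] = 4.577315
  V(2,2) = exp(-r*dt) * [p*0.000000 + (1-p)*0.000000] = 0.000000
  V(1,0) = exp(-r*dt) * [p*34.518739 + (1-p)*4.577315] = 15.976528
  V(1,1) = exp(-r*dt) * [p*4.577315 + (1-p)*0.000000] = 1.765603
  V(0,0) = exp(-r*dt) * [p*15.976528 + (1-p)*1.765603] = 7.189285


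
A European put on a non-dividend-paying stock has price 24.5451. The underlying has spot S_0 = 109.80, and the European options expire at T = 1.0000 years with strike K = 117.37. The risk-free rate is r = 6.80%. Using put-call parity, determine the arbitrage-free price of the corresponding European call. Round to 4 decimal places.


Put-call parity: C - P = S_0 * exp(-qT) - K * exp(-rT).
S_0 * exp(-qT) = 109.8000 * 1.00000000 = 109.80000000
K * exp(-rT) = 117.3700 * 0.93426047 = 109.65415178
C = P + S*exp(-qT) - K*exp(-rT)
C = 24.5451 + 109.80000000 - 109.65415178 = 24.6909

Answer: Call price = 24.6909


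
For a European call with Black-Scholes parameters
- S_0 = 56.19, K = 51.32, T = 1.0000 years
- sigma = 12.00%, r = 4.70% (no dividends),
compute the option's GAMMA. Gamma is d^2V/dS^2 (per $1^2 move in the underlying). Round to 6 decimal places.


Answer: Gamma = 0.028552

Derivation:
d1 = 1.2071522115; d2 = 1.0871522115
phi(d1) = 0.1925216307; exp(-qT) = 1.0000000000; exp(-rT) = 0.9540873976
Gamma = exp(-qT) * phi(d1) / (S * sigma * sqrt(T)) = 1.0000000000 * 0.1925216307 / (56.1900 * 0.1200 * 1.0000000000) = 0.028552


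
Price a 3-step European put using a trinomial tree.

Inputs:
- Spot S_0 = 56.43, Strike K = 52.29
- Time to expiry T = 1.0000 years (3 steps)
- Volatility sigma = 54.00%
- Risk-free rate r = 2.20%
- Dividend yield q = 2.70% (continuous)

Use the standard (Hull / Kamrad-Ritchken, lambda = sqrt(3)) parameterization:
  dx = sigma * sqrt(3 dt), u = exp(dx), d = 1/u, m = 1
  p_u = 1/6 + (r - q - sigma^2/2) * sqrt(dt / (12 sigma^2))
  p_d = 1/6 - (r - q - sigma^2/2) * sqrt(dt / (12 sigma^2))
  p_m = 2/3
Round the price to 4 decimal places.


dt = T/N = 0.333333; dx = sigma*sqrt(3*dt) = 0.540000
u = exp(dx) = 1.716007; d = 1/u = 0.582748
p_u = 0.120123, p_m = 0.666667, p_d = 0.213210
Discount per step: exp(-r*dt) = 0.992693
Stock lattice S(k, j) with j the centered position index:
  k=0: S(0,+0) = 56.4300
  k=1: S(1,-1) = 32.8845; S(1,+0) = 56.4300; S(1,+1) = 96.8343
  k=2: S(2,-2) = 19.1634; S(2,-1) = 32.8845; S(2,+0) = 56.4300; S(2,+1) = 96.8343; S(2,+2) = 166.1683
  k=3: S(3,-3) = 11.1674; S(3,-2) = 19.1634; S(3,-1) = 32.8845; S(3,+0) = 56.4300; S(3,+1) = 96.8343; S(3,+2) = 166.1683; S(3,+3) = 285.1459
Terminal payoffs V(N, j) = max(K - S_T, 0):
  V(3,-3) = 41.122576; V(3,-2) = 33.126624; V(3,-1) = 19.405516; V(3,+0) = 0.000000; V(3,+1) = 0.000000; V(3,+2) = 0.000000; V(3,+3) = 0.000000
Backward induction: V(k, j) = exp(-r*dt) * [p_u * V(k+1, j+1) + p_m * V(k+1, j) + p_d * V(k+1, j-1)]
  V(2,-2) = exp(-r*dt) * [p_u*19.405516 + p_m*33.126624 + p_d*41.122576] = 32.940760
  V(2,-1) = exp(-r*dt) * [p_u*0.000000 + p_m*19.405516 + p_d*33.126624] = 19.853805
  V(2,+0) = exp(-r*dt) * [p_u*0.000000 + p_m*0.000000 + p_d*19.405516] = 4.107217
  V(2,+1) = exp(-r*dt) * [p_u*0.000000 + p_m*0.000000 + p_d*0.000000] = 0.000000
  V(2,+2) = exp(-r*dt) * [p_u*0.000000 + p_m*0.000000 + p_d*0.000000] = 0.000000
  V(1,-1) = exp(-r*dt) * [p_u*4.107217 + p_m*19.853805 + p_d*32.940760] = 20.600910
  V(1,+0) = exp(-r*dt) * [p_u*0.000000 + p_m*4.107217 + p_d*19.853805] = 6.920237
  V(1,+1) = exp(-r*dt) * [p_u*0.000000 + p_m*0.000000 + p_d*4.107217] = 0.869301
  V(0,+0) = exp(-r*dt) * [p_u*0.869301 + p_m*6.920237 + p_d*20.600910] = 9.043668

Answer: Price = V(0,0) = 9.0437


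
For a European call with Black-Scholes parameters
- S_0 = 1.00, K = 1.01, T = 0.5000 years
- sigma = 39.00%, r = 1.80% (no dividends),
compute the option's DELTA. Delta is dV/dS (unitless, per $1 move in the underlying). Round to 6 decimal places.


Answer: Delta = 0.553473

Derivation:
d1 = 0.1344397434; d2 = -0.1413319013
phi(d1) = 0.3953532715; exp(-qT) = 1.0000000000; exp(-rT) = 0.9910403788
N(d1) = 0.5534725719
Delta = exp(-qT) * N(d1) = 1.0000000000 * 0.5534725719 = 0.553473


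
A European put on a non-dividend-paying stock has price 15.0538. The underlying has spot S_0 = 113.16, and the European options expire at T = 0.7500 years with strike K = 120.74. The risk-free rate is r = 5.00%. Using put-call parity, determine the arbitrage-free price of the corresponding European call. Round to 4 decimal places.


Answer: Call price = 11.9177

Derivation:
Put-call parity: C - P = S_0 * exp(-qT) - K * exp(-rT).
S_0 * exp(-qT) = 113.1600 * 1.00000000 = 113.16000000
K * exp(-rT) = 120.7400 * 0.96319442 = 116.29609400
C = P + S*exp(-qT) - K*exp(-rT)
C = 15.0538 + 113.16000000 - 116.29609400 = 11.9177


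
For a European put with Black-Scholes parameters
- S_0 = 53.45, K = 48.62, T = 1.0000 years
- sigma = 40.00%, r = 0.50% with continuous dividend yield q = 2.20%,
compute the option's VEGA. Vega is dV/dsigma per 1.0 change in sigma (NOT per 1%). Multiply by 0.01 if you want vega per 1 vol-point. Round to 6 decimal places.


Answer: Vega = 19.299517

Derivation:
d1 = 0.3942791715; d2 = -0.0057208285
phi(d1) = 0.3691077893; exp(-qT) = 0.9782402351; exp(-rT) = 0.9950124792
Vega = S * exp(-qT) * phi(d1) * sqrt(T) = 53.4500 * 0.9782402351 * 0.3691077893 * 1.0000000000 = 19.299517


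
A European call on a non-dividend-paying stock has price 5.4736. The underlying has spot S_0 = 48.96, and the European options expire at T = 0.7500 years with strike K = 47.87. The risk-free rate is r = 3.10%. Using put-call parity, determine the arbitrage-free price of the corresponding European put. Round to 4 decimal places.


Put-call parity: C - P = S_0 * exp(-qT) - K * exp(-rT).
S_0 * exp(-qT) = 48.9600 * 1.00000000 = 48.96000000
K * exp(-rT) = 47.8700 * 0.97701820 = 46.76986117
P = C - S*exp(-qT) + K*exp(-rT)
P = 5.4736 - 48.96000000 + 46.76986117 = 3.2835

Answer: Put price = 3.2835


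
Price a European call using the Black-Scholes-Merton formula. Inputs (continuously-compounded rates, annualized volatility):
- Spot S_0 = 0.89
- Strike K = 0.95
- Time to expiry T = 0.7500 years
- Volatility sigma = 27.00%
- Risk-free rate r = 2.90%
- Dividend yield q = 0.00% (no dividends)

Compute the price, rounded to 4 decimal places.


d1 = (ln(S/K) + (r - q + 0.5*sigma^2) * T) / (sigma * sqrt(T)) = -0.06908112
d2 = d1 - sigma * sqrt(T) = -0.30290798
exp(-rT) = 0.97848483; exp(-qT) = 1.00000000
C = S_0 * exp(-qT) * N(d1) - K * exp(-rT) * N(d2)
N(d1) = 0.47246252; N(d2) = 0.38097999
C = 0.8900 * 1.00000000 * 0.47246252 - 0.9500 * 0.97848483 * 0.38097999 = 0.0663

Answer: Price = 0.0663


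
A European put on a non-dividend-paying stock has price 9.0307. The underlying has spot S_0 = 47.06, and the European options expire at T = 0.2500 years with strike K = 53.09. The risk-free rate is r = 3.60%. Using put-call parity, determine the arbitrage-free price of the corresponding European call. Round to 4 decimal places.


Answer: Call price = 3.4764

Derivation:
Put-call parity: C - P = S_0 * exp(-qT) - K * exp(-rT).
S_0 * exp(-qT) = 47.0600 * 1.00000000 = 47.06000000
K * exp(-rT) = 53.0900 * 0.99104038 = 52.61433371
C = P + S*exp(-qT) - K*exp(-rT)
C = 9.0307 + 47.06000000 - 52.61433371 = 3.4764


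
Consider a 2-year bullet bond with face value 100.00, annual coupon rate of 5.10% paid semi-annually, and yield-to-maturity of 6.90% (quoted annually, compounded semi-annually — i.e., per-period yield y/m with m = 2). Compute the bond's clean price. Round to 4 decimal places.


Answer: Price = 96.6903

Derivation:
Coupon per period c = face * coupon_rate / m = 2.550000
Periods per year m = 2; per-period yield y/m = 0.034500
Number of cashflows N = 4
Cashflows (t years, CF_t, discount factor 1/(1+y/m)^(m*t), PV):
  t = 0.5000: CF_t = 2.550000, DF = 0.966651, PV = 2.464959
  t = 1.0000: CF_t = 2.550000, DF = 0.934413, PV = 2.382754
  t = 1.5000: CF_t = 2.550000, DF = 0.903251, PV = 2.303290
  t = 2.0000: CF_t = 102.550000, DF = 0.873128, PV = 89.539298
Price P = sum_t PV_t = 96.690301


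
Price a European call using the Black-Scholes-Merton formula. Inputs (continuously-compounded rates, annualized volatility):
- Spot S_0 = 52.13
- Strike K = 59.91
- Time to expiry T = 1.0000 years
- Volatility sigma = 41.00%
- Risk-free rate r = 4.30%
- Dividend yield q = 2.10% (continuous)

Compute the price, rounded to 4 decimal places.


d1 = (ln(S/K) + (r - q + 0.5*sigma^2) * T) / (sigma * sqrt(T)) = -0.08061668
d2 = d1 - sigma * sqrt(T) = -0.49061668
exp(-rT) = 0.95791139; exp(-qT) = 0.97921896
C = S_0 * exp(-qT) * N(d1) - K * exp(-rT) * N(d2)
N(d1) = 0.46787340; N(d2) = 0.31184879
C = 52.1300 * 0.97921896 * 0.46787340 - 59.9100 * 0.95791139 * 0.31184879 = 5.9869

Answer: Price = 5.9869


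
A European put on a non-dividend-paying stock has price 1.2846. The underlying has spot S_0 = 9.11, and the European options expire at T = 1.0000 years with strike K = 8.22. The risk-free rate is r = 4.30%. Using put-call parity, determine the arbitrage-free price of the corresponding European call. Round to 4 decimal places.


Put-call parity: C - P = S_0 * exp(-qT) - K * exp(-rT).
S_0 * exp(-qT) = 9.1100 * 1.00000000 = 9.11000000
K * exp(-rT) = 8.2200 * 0.95791139 = 7.87403163
C = P + S*exp(-qT) - K*exp(-rT)
C = 1.2846 + 9.11000000 - 7.87403163 = 2.5206

Answer: Call price = 2.5206


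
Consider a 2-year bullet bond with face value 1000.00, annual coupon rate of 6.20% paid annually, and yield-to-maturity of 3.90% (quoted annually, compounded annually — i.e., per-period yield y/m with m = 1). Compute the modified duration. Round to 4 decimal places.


Coupon per period c = face * coupon_rate / m = 62.000000
Periods per year m = 1; per-period yield y/m = 0.039000
Number of cashflows N = 2
Cashflows (t years, CF_t, discount factor 1/(1+y/m)^(m*t), PV):
  t = 1.0000: CF_t = 62.000000, DF = 0.962464, PV = 59.672762
  t = 2.0000: CF_t = 1062.000000, DF = 0.926337, PV = 983.769653
Price P = sum_t PV_t = 1043.442416
First compute Macaulay numerator sum_t t * PV_t:
  t * PV_t at t = 1.0000: 59.672762
  t * PV_t at t = 2.0000: 1967.539307
Macaulay duration D = 2027.212069 / 1043.442416 = 1.942812
Modified duration = D / (1 + y/m) = 1.942812 / (1 + 0.039000) = 1.869886

Answer: Modified duration = 1.8699


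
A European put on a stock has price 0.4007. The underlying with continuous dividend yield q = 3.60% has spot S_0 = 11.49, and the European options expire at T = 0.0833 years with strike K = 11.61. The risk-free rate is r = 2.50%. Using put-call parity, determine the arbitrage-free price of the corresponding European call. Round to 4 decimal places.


Put-call parity: C - P = S_0 * exp(-qT) - K * exp(-rT).
S_0 * exp(-qT) = 11.4900 * 0.99700569 = 11.45559540
K * exp(-rT) = 11.6100 * 0.99791967 = 11.58584733
C = P + S*exp(-qT) - K*exp(-rT)
C = 0.4007 + 11.45559540 - 11.58584733 = 0.2704

Answer: Call price = 0.2704


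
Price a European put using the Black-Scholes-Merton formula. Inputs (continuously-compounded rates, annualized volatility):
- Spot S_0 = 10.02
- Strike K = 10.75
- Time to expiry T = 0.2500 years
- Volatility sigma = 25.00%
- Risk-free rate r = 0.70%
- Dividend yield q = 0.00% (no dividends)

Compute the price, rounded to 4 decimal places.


d1 = (ln(S/K) + (r - q + 0.5*sigma^2) * T) / (sigma * sqrt(T)) = -0.48608127
d2 = d1 - sigma * sqrt(T) = -0.61108127
exp(-rT) = 0.99825153; exp(-qT) = 1.00000000
P = K * exp(-rT) * N(-d2) - S_0 * exp(-qT) * N(-d1)
N(-d1) = 0.68654523; N(-d2) = 0.72942711
P = 10.7500 * 0.99825153 * 0.72942711 - 10.0200 * 1.00000000 * 0.68654523 = 0.9484

Answer: Price = 0.9484


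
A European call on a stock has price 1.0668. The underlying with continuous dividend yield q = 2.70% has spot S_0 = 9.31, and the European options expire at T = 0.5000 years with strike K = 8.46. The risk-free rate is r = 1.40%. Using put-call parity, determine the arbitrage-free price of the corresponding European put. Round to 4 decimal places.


Put-call parity: C - P = S_0 * exp(-qT) - K * exp(-rT).
S_0 * exp(-qT) = 9.3100 * 0.98659072 = 9.18515957
K * exp(-rT) = 8.4600 * 0.99302444 = 8.40098679
P = C - S*exp(-qT) + K*exp(-rT)
P = 1.0668 - 9.18515957 + 8.40098679 = 0.2826

Answer: Put price = 0.2826


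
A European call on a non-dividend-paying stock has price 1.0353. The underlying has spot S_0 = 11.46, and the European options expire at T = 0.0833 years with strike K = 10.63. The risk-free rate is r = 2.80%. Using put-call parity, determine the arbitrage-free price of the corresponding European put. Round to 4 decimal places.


Put-call parity: C - P = S_0 * exp(-qT) - K * exp(-rT).
S_0 * exp(-qT) = 11.4600 * 1.00000000 = 11.46000000
K * exp(-rT) = 10.6300 * 0.99767032 = 10.60523548
P = C - S*exp(-qT) + K*exp(-rT)
P = 1.0353 - 11.46000000 + 10.60523548 = 0.1805

Answer: Put price = 0.1805


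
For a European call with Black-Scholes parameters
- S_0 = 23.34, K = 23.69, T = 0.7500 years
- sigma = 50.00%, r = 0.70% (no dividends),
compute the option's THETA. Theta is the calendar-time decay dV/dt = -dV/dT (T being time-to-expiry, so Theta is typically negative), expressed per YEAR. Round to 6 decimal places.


Answer: Theta = -2.704621

Derivation:
d1 = 0.1942566773; d2 = -0.2387560246
phi(d1) = 0.3914856722; exp(-qT) = 1.0000000000; exp(-rT) = 0.9947637572
Theta = -S*exp(-qT)*phi(d1)*sigma/(2*sqrt(T)) - r*K*exp(-rT)*N(d2) + q*S*exp(-qT)*N(d1)
N(d1) = 0.5770125470; N(d2) = 0.4056473857; sqrt(T) = 0.8660254038
Term 1 = -23.3400 * 1.0000000000 * 0.3914856722 * 0.5000 / (2 * 0.8660254038) = -2.6377042605
Term 2 = -0.0070 * 23.6900 * 0.9947637572 * 0.4056473857 = -0.0669162717
Term 3 = 0 (no dividend yield, q = 0)
Theta = -2.6377042605 + (-0.0669162717) + (0.0000000000) = -2.704621


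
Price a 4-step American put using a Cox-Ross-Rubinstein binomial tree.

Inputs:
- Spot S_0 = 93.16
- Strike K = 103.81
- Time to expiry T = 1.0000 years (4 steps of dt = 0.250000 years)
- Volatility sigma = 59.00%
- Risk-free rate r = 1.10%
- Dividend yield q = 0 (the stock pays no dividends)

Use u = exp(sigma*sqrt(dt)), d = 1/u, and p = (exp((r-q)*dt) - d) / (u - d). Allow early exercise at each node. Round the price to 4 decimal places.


Answer: Price = V(0,0) = 28.2074

Derivation:
dt = T/N = 0.250000
u = exp(sigma*sqrt(dt)) = 1.343126; d = 1/u = 0.744532
p = (exp((r-q)*dt) - d) / (u - d) = 0.431381
Discount per step: exp(-r*dt) = 0.997254
Stock lattice S(k, i) with i counting down-moves:
  k=0: S(0,0) = 93.1600
  k=1: S(1,0) = 125.1257; S(1,1) = 69.3606
  k=2: S(2,0) = 168.0596; S(2,1) = 93.1600; S(2,2) = 51.6411
  k=3: S(3,0) = 225.7252; S(3,1) = 125.1257; S(3,2) = 69.3606; S(3,3) = 38.4485
  k=4: S(4,0) = 303.1775; S(4,1) = 168.0596; S(4,2) = 93.1600; S(4,3) = 51.6411; S(4,4) = 28.6261
Terminal payoffs V(N, i) = max(K - S_T, 0):
  V(4,0) = 0.000000; V(4,1) = 0.000000; V(4,2) = 10.650000; V(4,3) = 52.168870; V(4,4) = 75.183913
Backward induction: V(k, i) = exp(-r*dt) * [p * V(k+1, i) + (1-p) * V(k+1, i+1)]; then take max(V_cont, immediate exercise) for American.
  V(3,0) = exp(-r*dt) * [p*0.000000 + (1-p)*0.000000] = 0.000000; exercise = 0.000000; V(3,0) = max -> 0.000000
  V(3,1) = exp(-r*dt) * [p*0.000000 + (1-p)*10.650000] = 6.039166; exercise = 0.000000; V(3,1) = max -> 6.039166
  V(3,2) = exp(-r*dt) * [p*10.650000 + (1-p)*52.168870] = 34.164352; exercise = 34.449437; V(3,2) = max -> 34.449437
  V(3,3) = exp(-r*dt) * [p*52.168870 + (1-p)*75.183913] = 65.076462; exercise = 65.361548; V(3,3) = max -> 65.361548
  V(2,0) = exp(-r*dt) * [p*0.000000 + (1-p)*6.039166] = 3.424556; exercise = 0.000000; V(2,0) = max -> 3.424556
  V(2,1) = exp(-r*dt) * [p*6.039166 + (1-p)*34.449437] = 22.132847; exercise = 10.650000; V(2,1) = max -> 22.132847
  V(2,2) = exp(-r*dt) * [p*34.449437 + (1-p)*65.361548] = 51.883785; exercise = 52.168870; V(2,2) = max -> 52.168870
  V(1,0) = exp(-r*dt) * [p*3.424556 + (1-p)*22.132847] = 14.023834; exercise = 0.000000; V(1,0) = max -> 14.023834
  V(1,1) = exp(-r*dt) * [p*22.132847 + (1-p)*52.168870] = 39.104227; exercise = 34.449437; V(1,1) = max -> 39.104227
  V(0,0) = exp(-r*dt) * [p*14.023834 + (1-p)*39.104227] = 28.207354; exercise = 10.650000; V(0,0) = max -> 28.207354


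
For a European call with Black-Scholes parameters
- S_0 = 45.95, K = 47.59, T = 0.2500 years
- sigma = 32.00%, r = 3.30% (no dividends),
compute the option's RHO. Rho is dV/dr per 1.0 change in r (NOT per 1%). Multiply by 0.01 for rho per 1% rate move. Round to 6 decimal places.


Answer: Rho = 4.746038

Derivation:
d1 = -0.0876175396; d2 = -0.2476175396
phi(d1) = 0.3974139089; exp(-qT) = 1.0000000000; exp(-rT) = 0.9917839379
N(d2) = 0.4022151693
Rho = K*T*exp(-rT)*N(d2) = 47.5900 * 0.2500 * 0.9917839379 * 0.4022151693 = 4.746038


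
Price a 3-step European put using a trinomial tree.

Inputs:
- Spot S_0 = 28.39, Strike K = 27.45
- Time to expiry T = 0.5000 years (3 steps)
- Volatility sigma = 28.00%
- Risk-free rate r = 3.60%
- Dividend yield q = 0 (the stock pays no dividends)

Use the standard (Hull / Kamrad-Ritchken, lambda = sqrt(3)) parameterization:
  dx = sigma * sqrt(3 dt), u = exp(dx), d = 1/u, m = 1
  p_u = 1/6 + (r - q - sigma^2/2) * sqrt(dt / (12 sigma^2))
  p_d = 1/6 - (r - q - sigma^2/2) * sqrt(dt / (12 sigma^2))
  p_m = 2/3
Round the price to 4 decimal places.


dt = T/N = 0.166667; dx = sigma*sqrt(3*dt) = 0.197990
u = exp(dx) = 1.218950; d = 1/u = 0.820378
p_u = 0.165320, p_m = 0.666667, p_d = 0.168014
Discount per step: exp(-r*dt) = 0.994018
Stock lattice S(k, j) with j the centered position index:
  k=0: S(0,+0) = 28.3900
  k=1: S(1,-1) = 23.2905; S(1,+0) = 28.3900; S(1,+1) = 34.6060
  k=2: S(2,-2) = 19.1070; S(2,-1) = 23.2905; S(2,+0) = 28.3900; S(2,+1) = 34.6060; S(2,+2) = 42.1830
  k=3: S(3,-3) = 15.6750; S(3,-2) = 19.1070; S(3,-1) = 23.2905; S(3,+0) = 28.3900; S(3,+1) = 34.6060; S(3,+2) = 42.1830; S(3,+3) = 51.4189
Terminal payoffs V(N, j) = max(K - S_T, 0):
  V(3,-3) = 11.774997; V(3,-2) = 8.342954; V(3,-1) = 4.159465; V(3,+0) = 0.000000; V(3,+1) = 0.000000; V(3,+2) = 0.000000; V(3,+3) = 0.000000
Backward induction: V(k, j) = exp(-r*dt) * [p_u * V(k+1, j+1) + p_m * V(k+1, j) + p_d * V(k+1, j-1)]
  V(2,-2) = exp(-r*dt) * [p_u*4.159465 + p_m*8.342954 + p_d*11.774997] = 8.178750
  V(2,-1) = exp(-r*dt) * [p_u*0.000000 + p_m*4.159465 + p_d*8.342954] = 4.149732
  V(2,+0) = exp(-r*dt) * [p_u*0.000000 + p_m*0.000000 + p_d*4.159465] = 0.694666
  V(2,+1) = exp(-r*dt) * [p_u*0.000000 + p_m*0.000000 + p_d*0.000000] = 0.000000
  V(2,+2) = exp(-r*dt) * [p_u*0.000000 + p_m*0.000000 + p_d*0.000000] = 0.000000
  V(1,-1) = exp(-r*dt) * [p_u*0.694666 + p_m*4.149732 + p_d*8.178750] = 4.230015
  V(1,+0) = exp(-r*dt) * [p_u*0.000000 + p_m*0.694666 + p_d*4.149732] = 1.153381
  V(1,+1) = exp(-r*dt) * [p_u*0.000000 + p_m*0.000000 + p_d*0.694666] = 0.116015
  V(0,+0) = exp(-r*dt) * [p_u*0.116015 + p_m*1.153381 + p_d*4.230015] = 1.489834

Answer: Price = V(0,0) = 1.4898


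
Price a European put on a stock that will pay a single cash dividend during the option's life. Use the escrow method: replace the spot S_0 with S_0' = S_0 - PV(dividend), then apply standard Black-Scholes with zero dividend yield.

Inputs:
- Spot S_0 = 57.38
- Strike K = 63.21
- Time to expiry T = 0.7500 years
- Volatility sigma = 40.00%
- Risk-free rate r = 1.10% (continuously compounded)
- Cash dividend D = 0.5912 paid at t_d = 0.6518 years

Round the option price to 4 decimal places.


PV(D) = D * exp(-r * t_d) = 0.5912 * 0.99285584 = 0.58697637
S_0' = S_0 - PV(D) = 57.3800 - 0.58697637 = 56.79302363
d1 = (ln(S_0'/K) + (r + sigma^2/2)*T) / (sigma*sqrt(T)) = -0.11200313
d2 = d1 - sigma*sqrt(T) = -0.45841329
exp(-rT) = 0.99178394
N(-d1) = 0.54458954; N(-d2) = 0.67667223
P = K * exp(-rT) * N(-d2) - S_0' * N(-d1) = 63.2100 * 0.99178394 * 0.67667223 - 56.79302363 * 0.54458954 = 11.4921

Answer: Price = 11.4921


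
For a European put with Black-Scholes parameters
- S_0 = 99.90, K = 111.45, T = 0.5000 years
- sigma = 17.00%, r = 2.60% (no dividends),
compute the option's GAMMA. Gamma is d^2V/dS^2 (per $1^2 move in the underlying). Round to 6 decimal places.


Answer: Gamma = 0.025229

Derivation:
d1 = -0.7418912287; d2 = -0.8620993815
phi(d1) = 0.3029644428; exp(-qT) = 1.0000000000; exp(-rT) = 0.9870841350
Gamma = exp(-qT) * phi(d1) / (S * sigma * sqrt(T)) = 1.0000000000 * 0.3029644428 / (99.9000 * 0.1700 * 0.7071067812) = 0.025229


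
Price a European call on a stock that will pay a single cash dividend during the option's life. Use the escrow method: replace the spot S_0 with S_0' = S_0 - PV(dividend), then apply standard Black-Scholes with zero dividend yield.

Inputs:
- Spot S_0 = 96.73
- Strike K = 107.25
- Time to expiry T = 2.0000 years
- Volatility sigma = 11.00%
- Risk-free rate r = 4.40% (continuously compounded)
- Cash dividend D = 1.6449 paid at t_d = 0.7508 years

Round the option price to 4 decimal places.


PV(D) = D * exp(-r * t_d) = 1.6449 * 0.96750450 = 1.59144816
S_0' = S_0 - PV(D) = 96.7300 - 1.59144816 = 95.13855184
d1 = (ln(S_0'/K) + (r + sigma^2/2)*T) / (sigma*sqrt(T)) = -0.12681824
d2 = d1 - sigma*sqrt(T) = -0.28238173
exp(-rT) = 0.91576088
N(d1) = 0.44954213; N(d2) = 0.38882541
C = S_0' * N(d1) - K * exp(-rT) * N(d2) = 95.13855184 * 0.44954213 - 107.2500 * 0.91576088 * 0.38882541 = 4.5802

Answer: Price = 4.5802


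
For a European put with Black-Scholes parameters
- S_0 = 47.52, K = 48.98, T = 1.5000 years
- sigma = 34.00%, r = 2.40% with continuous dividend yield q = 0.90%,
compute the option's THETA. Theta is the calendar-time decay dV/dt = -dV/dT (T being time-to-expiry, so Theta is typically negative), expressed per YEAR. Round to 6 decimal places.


d1 = 0.1895679889; d2 = -0.2268452674
phi(d1) = 0.3918380962; exp(-qT) = 0.9865907163; exp(-rT) = 0.9646402935
Theta = -S*exp(-qT)*phi(d1)*sigma/(2*sqrt(T)) + r*K*exp(-rT)*N(-d2) - q*S*exp(-qT)*N(-d1)
N(-d1) = 0.4248238367; N(-d2) = 0.5897279686; sqrt(T) = 1.2247448714
Term 1 = -47.5200 * 0.9865907163 * 0.3918380962 * 0.3400 / (2 * 1.2247448714) = -2.5499015093
Term 2 = 0.0240 * 48.9800 * 0.9646402935 * 0.5897279686 = 0.6687243640
Term 3 = -0.0090 * 47.5200 * 0.9865907163 * 0.4248238367 = -0.1792523437
Theta = -2.5499015093 + (0.6687243640) + (-0.1792523437) = -2.060429

Answer: Theta = -2.060429


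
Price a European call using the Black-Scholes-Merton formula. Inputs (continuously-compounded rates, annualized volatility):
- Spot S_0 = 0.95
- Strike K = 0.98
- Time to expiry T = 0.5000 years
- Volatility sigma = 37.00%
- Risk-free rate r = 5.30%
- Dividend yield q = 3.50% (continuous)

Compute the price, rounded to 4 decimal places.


d1 = (ln(S/K) + (r - q + 0.5*sigma^2) * T) / (sigma * sqrt(T)) = 0.04638014
d2 = d1 - sigma * sqrt(T) = -0.21524937
exp(-rT) = 0.97384804; exp(-qT) = 0.98265224
C = S_0 * exp(-qT) * N(d1) - K * exp(-rT) * N(d2)
N(d1) = 0.51849637; N(d2) = 0.41478645
C = 0.9500 * 0.98265224 * 0.51849637 - 0.9800 * 0.97384804 * 0.41478645 = 0.0882

Answer: Price = 0.0882


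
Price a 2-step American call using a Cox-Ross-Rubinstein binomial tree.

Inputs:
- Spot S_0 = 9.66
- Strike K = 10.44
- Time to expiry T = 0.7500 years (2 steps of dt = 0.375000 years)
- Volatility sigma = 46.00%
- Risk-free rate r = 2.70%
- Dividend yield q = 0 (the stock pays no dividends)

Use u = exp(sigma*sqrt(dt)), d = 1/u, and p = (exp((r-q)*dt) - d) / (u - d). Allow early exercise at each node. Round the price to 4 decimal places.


dt = T/N = 0.375000
u = exp(sigma*sqrt(dt)) = 1.325370; d = 1/u = 0.754507
p = (exp((r-q)*dt) - d) / (u - d) = 0.447866
Discount per step: exp(-r*dt) = 0.989926
Stock lattice S(k, i) with i counting down-moves:
  k=0: S(0,0) = 9.6600
  k=1: S(1,0) = 12.8031; S(1,1) = 7.2885
  k=2: S(2,0) = 16.9688; S(2,1) = 9.6600; S(2,2) = 5.4992
Terminal payoffs V(N, i) = max(S_T - K, 0):
  V(2,0) = 6.528799; V(2,1) = 0.000000; V(2,2) = 0.000000
Backward induction: V(k, i) = exp(-r*dt) * [p * V(k+1, i) + (1-p) * V(k+1, i+1)]; then take max(V_cont, immediate exercise) for American.
  V(1,0) = exp(-r*dt) * [p*6.528799 + (1-p)*0.000000] = 2.894568; exercise = 2.363070; V(1,0) = max -> 2.894568
  V(1,1) = exp(-r*dt) * [p*0.000000 + (1-p)*0.000000] = 0.000000; exercise = 0.000000; V(1,1) = max -> 0.000000
  V(0,0) = exp(-r*dt) * [p*2.894568 + (1-p)*0.000000] = 1.283318; exercise = 0.000000; V(0,0) = max -> 1.283318

Answer: Price = V(0,0) = 1.2833


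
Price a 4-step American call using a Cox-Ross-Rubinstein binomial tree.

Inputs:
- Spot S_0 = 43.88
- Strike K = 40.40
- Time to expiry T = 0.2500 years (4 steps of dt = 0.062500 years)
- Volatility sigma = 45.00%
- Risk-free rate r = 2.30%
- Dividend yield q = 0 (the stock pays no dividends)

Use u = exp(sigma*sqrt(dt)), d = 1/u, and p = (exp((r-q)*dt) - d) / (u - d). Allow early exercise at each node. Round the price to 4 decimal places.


Answer: Price = V(0,0) = 6.0747

Derivation:
dt = T/N = 0.062500
u = exp(sigma*sqrt(dt)) = 1.119072; d = 1/u = 0.893597
p = (exp((r-q)*dt) - d) / (u - d) = 0.478285
Discount per step: exp(-r*dt) = 0.998564
Stock lattice S(k, i) with i counting down-moves:
  k=0: S(0,0) = 43.8800
  k=1: S(1,0) = 49.1049; S(1,1) = 39.2111
  k=2: S(2,0) = 54.9519; S(2,1) = 43.8800; S(2,2) = 35.0389
  k=3: S(3,0) = 61.4952; S(3,1) = 49.1049; S(3,2) = 39.2111; S(3,3) = 31.3107
  k=4: S(4,0) = 68.8175; S(4,1) = 54.9519; S(4,2) = 43.8800; S(4,3) = 35.0389; S(4,4) = 27.9791
Terminal payoffs V(N, i) = max(S_T - K, 0):
  V(4,0) = 28.417539; V(4,1) = 14.551921; V(4,2) = 3.480000; V(4,3) = 0.000000; V(4,4) = 0.000000
Backward induction: V(k, i) = exp(-r*dt) * [p * V(k+1, i) + (1-p) * V(k+1, i+1)]; then take max(V_cont, immediate exercise) for American.
  V(3,0) = exp(-r*dt) * [p*28.417539 + (1-p)*14.551921] = 21.153203; exercise = 21.095170; V(3,0) = max -> 21.153203
  V(3,1) = exp(-r*dt) * [p*14.551921 + (1-p)*3.480000] = 8.762924; exercise = 8.704891; V(3,1) = max -> 8.762924
  V(3,2) = exp(-r*dt) * [p*3.480000 + (1-p)*0.000000] = 1.662040; exercise = 0.000000; V(3,2) = max -> 1.662040
  V(3,3) = exp(-r*dt) * [p*0.000000 + (1-p)*0.000000] = 0.000000; exercise = 0.000000; V(3,3) = max -> 0.000000
  V(2,0) = exp(-r*dt) * [p*21.153203 + (1-p)*8.762924] = 14.667904; exercise = 14.551921; V(2,0) = max -> 14.667904
  V(2,1) = exp(-r*dt) * [p*8.762924 + (1-p)*1.662040] = 5.051017; exercise = 3.480000; V(2,1) = max -> 5.051017
  V(2,2) = exp(-r*dt) * [p*1.662040 + (1-p)*0.000000] = 0.793786; exercise = 0.000000; V(2,2) = max -> 0.793786
  V(1,0) = exp(-r*dt) * [p*14.667904 + (1-p)*5.051017] = 9.636764; exercise = 8.704891; V(1,0) = max -> 9.636764
  V(1,1) = exp(-r*dt) * [p*5.051017 + (1-p)*0.793786] = 2.825889; exercise = 0.000000; V(1,1) = max -> 2.825889
  V(0,0) = exp(-r*dt) * [p*9.636764 + (1-p)*2.825889] = 6.074687; exercise = 3.480000; V(0,0) = max -> 6.074687


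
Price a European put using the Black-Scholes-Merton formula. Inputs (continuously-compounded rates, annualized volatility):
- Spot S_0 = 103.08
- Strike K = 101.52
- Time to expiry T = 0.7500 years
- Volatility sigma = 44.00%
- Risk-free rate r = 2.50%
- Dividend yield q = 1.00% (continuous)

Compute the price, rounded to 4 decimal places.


d1 = (ln(S/K) + (r - q + 0.5*sigma^2) * T) / (sigma * sqrt(T)) = 0.26006890
d2 = d1 - sigma * sqrt(T) = -0.12098227
exp(-rT) = 0.98142469; exp(-qT) = 0.99252805
P = K * exp(-rT) * N(-d2) - S_0 * exp(-qT) * N(-d1)
N(-d1) = 0.39740531; N(-d2) = 0.54814746
P = 101.5200 * 0.98142469 * 0.54814746 - 103.0800 * 0.99252805 * 0.39740531 = 13.9558

Answer: Price = 13.9558


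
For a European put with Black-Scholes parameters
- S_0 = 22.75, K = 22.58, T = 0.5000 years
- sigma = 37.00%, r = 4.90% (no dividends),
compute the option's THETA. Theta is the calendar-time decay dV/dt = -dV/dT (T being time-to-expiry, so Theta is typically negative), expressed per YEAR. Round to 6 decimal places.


d1 = 0.2531273591; d2 = -0.0085021500
phi(d1) = 0.3863640330; exp(-qT) = 1.0000000000; exp(-rT) = 0.9757976889
Theta = -S*exp(-qT)*phi(d1)*sigma/(2*sqrt(T)) + r*K*exp(-rT)*N(-d2) - q*S*exp(-qT)*N(-d1)
N(-d1) = 0.4000848988; N(-d2) = 0.5033918262; sqrt(T) = 0.7071067812
Term 1 = -22.7500 * 1.0000000000 * 0.3863640330 * 0.3700 / (2 * 0.7071067812) = -2.2996662840
Term 2 = 0.0490 * 22.5800 * 0.9757976889 * 0.5033918262 = 0.5434829978
Term 3 = 0 (no dividend yield, q = 0)
Theta = -2.2996662840 + (0.5434829978) + (0.0000000000) = -1.756183

Answer: Theta = -1.756183


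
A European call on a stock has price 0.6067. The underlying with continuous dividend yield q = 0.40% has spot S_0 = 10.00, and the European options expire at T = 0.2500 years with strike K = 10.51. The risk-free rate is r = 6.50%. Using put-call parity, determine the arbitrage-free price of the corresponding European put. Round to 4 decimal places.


Answer: Put price = 0.9573

Derivation:
Put-call parity: C - P = S_0 * exp(-qT) - K * exp(-rT).
S_0 * exp(-qT) = 10.0000 * 0.99900050 = 9.99000500
K * exp(-rT) = 10.5100 * 0.98388132 = 10.34059266
P = C - S*exp(-qT) + K*exp(-rT)
P = 0.6067 - 9.99000500 + 10.34059266 = 0.9573


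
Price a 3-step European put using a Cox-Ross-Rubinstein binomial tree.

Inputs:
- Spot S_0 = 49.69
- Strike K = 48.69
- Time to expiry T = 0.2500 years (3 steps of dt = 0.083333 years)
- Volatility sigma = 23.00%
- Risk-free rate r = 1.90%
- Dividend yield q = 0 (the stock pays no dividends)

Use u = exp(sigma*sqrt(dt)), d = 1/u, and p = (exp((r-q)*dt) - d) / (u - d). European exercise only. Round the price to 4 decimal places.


dt = T/N = 0.083333
u = exp(sigma*sqrt(dt)) = 1.068649; d = 1/u = 0.935761
p = (exp((r-q)*dt) - d) / (u - d) = 0.495331
Discount per step: exp(-r*dt) = 0.998418
Stock lattice S(k, i) with i counting down-moves:
  k=0: S(0,0) = 49.6900
  k=1: S(1,0) = 53.1012; S(1,1) = 46.4980
  k=2: S(2,0) = 56.7465; S(2,1) = 49.6900; S(2,2) = 43.5110
  k=3: S(3,0) = 60.6421; S(3,1) = 53.1012; S(3,2) = 46.4980; S(3,3) = 40.7159
Terminal payoffs V(N, i) = max(K - S_T, 0):
  V(3,0) = 0.000000; V(3,1) = 0.000000; V(3,2) = 2.192041; V(3,3) = 7.974133
Backward induction: V(k, i) = exp(-r*dt) * [p * V(k+1, i) + (1-p) * V(k+1, i+1)].
  V(2,0) = exp(-r*dt) * [p*0.000000 + (1-p)*0.000000] = 0.000000
  V(2,1) = exp(-r*dt) * [p*0.000000 + (1-p)*2.192041] = 1.104504
  V(2,2) = exp(-r*dt) * [p*2.192041 + (1-p)*7.974133] = 5.101996
  V(1,0) = exp(-r*dt) * [p*0.000000 + (1-p)*1.104504] = 0.556526
  V(1,1) = exp(-r*dt) * [p*1.104504 + (1-p)*5.101996] = 3.116973
  V(0,0) = exp(-r*dt) * [p*0.556526 + (1-p)*3.116973] = 1.845778

Answer: Price = V(0,0) = 1.8458


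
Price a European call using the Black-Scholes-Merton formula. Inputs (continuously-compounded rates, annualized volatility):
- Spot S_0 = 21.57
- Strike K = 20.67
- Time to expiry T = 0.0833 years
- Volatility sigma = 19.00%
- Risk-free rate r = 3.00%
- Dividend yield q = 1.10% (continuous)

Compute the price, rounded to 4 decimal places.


d1 = (ln(S/K) + (r - q + 0.5*sigma^2) * T) / (sigma * sqrt(T)) = 0.83349012
d2 = d1 - sigma * sqrt(T) = 0.77865281
exp(-rT) = 0.99750412; exp(-qT) = 0.99908412
C = S_0 * exp(-qT) * N(d1) - K * exp(-rT) * N(d2)
N(d1) = 0.79771582; N(d2) = 0.78190787
C = 21.5700 * 0.99908412 * 0.79771582 - 20.6700 * 0.99750412 * 0.78190787 = 1.0693

Answer: Price = 1.0693


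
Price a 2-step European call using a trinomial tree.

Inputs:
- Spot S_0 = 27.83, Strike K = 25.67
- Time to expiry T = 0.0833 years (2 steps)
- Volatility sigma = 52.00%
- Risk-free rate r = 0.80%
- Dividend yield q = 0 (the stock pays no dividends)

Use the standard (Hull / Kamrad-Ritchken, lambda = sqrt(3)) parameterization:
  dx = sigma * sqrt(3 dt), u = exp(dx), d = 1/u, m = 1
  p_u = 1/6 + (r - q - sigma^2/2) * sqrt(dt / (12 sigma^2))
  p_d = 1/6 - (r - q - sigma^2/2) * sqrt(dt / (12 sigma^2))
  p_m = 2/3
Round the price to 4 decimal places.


Answer: Price = V(0,0) = 2.9924

Derivation:
dt = T/N = 0.041650; dx = sigma*sqrt(3*dt) = 0.183811
u = exp(dx) = 1.201789; d = 1/u = 0.832093
p_u = 0.152255, p_m = 0.666667, p_d = 0.181078
Discount per step: exp(-r*dt) = 0.999667
Stock lattice S(k, j) with j the centered position index:
  k=0: S(0,+0) = 27.8300
  k=1: S(1,-1) = 23.1571; S(1,+0) = 27.8300; S(1,+1) = 33.4458
  k=2: S(2,-2) = 19.2689; S(2,-1) = 23.1571; S(2,+0) = 27.8300; S(2,+1) = 33.4458; S(2,+2) = 40.1948
Terminal payoffs V(N, j) = max(S_T - K, 0):
  V(2,-2) = 0.000000; V(2,-1) = 0.000000; V(2,+0) = 2.160000; V(2,+1) = 7.775778; V(2,+2) = 14.524757
Backward induction: V(k, j) = exp(-r*dt) * [p_u * V(k+1, j+1) + p_m * V(k+1, j) + p_d * V(k+1, j-1)]
  V(1,-1) = exp(-r*dt) * [p_u*2.160000 + p_m*0.000000 + p_d*0.000000] = 0.328762
  V(1,+0) = exp(-r*dt) * [p_u*7.775778 + p_m*2.160000 + p_d*0.000000] = 2.623030
  V(1,+1) = exp(-r*dt) * [p_u*14.524757 + p_m*7.775778 + p_d*2.160000] = 7.783860
  V(0,+0) = exp(-r*dt) * [p_u*7.783860 + p_m*2.623030 + p_d*0.328762] = 2.992356


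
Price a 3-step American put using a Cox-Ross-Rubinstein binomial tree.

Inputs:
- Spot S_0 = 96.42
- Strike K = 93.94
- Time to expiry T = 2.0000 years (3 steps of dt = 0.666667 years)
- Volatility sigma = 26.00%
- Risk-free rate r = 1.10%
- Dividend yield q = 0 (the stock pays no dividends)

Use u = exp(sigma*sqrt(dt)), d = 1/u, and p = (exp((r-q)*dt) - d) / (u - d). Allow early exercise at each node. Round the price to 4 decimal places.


dt = T/N = 0.666667
u = exp(sigma*sqrt(dt)) = 1.236505; d = 1/u = 0.808731
p = (exp((r-q)*dt) - d) / (u - d) = 0.464332
Discount per step: exp(-r*dt) = 0.992693
Stock lattice S(k, i) with i counting down-moves:
  k=0: S(0,0) = 96.4200
  k=1: S(1,0) = 119.2238; S(1,1) = 77.9778
  k=2: S(2,0) = 147.4209; S(2,1) = 96.4200; S(2,2) = 63.0631
  k=3: S(3,0) = 182.2867; S(3,1) = 119.2238; S(3,2) = 77.9778; S(3,3) = 51.0011
Terminal payoffs V(N, i) = max(K - S_T, 0):
  V(3,0) = 0.000000; V(3,1) = 0.000000; V(3,2) = 15.962171; V(3,3) = 42.938945
Backward induction: V(k, i) = exp(-r*dt) * [p * V(k+1, i) + (1-p) * V(k+1, i+1)]; then take max(V_cont, immediate exercise) for American.
  V(2,0) = exp(-r*dt) * [p*0.000000 + (1-p)*0.000000] = 0.000000; exercise = 0.000000; V(2,0) = max -> 0.000000
  V(2,1) = exp(-r*dt) * [p*0.000000 + (1-p)*15.962171] = 8.487948; exercise = 0.000000; V(2,1) = max -> 8.487948
  V(2,2) = exp(-r*dt) * [p*15.962171 + (1-p)*42.938945] = 30.190551; exercise = 30.876924; V(2,2) = max -> 30.876924
  V(1,0) = exp(-r*dt) * [p*0.000000 + (1-p)*8.487948] = 4.513500; exercise = 0.000000; V(1,0) = max -> 4.513500
  V(1,1) = exp(-r*dt) * [p*8.487948 + (1-p)*30.876924] = 20.331358; exercise = 15.962171; V(1,1) = max -> 20.331358
  V(0,0) = exp(-r*dt) * [p*4.513500 + (1-p)*20.331358] = 12.891732; exercise = 0.000000; V(0,0) = max -> 12.891732

Answer: Price = V(0,0) = 12.8917


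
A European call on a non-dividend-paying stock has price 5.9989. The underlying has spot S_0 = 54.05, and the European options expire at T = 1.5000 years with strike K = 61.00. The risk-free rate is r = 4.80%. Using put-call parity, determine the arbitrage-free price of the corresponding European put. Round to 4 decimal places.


Put-call parity: C - P = S_0 * exp(-qT) - K * exp(-rT).
S_0 * exp(-qT) = 54.0500 * 1.00000000 = 54.05000000
K * exp(-rT) = 61.0000 * 0.93053090 = 56.76238464
P = C - S*exp(-qT) + K*exp(-rT)
P = 5.9989 - 54.05000000 + 56.76238464 = 8.7113

Answer: Put price = 8.7113


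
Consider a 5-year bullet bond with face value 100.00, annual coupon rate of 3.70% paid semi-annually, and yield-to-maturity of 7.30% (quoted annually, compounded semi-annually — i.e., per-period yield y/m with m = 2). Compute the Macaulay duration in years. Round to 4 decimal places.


Coupon per period c = face * coupon_rate / m = 1.850000
Periods per year m = 2; per-period yield y/m = 0.036500
Number of cashflows N = 10
Cashflows (t years, CF_t, discount factor 1/(1+y/m)^(m*t), PV):
  t = 0.5000: CF_t = 1.850000, DF = 0.964785, PV = 1.784853
  t = 1.0000: CF_t = 1.850000, DF = 0.930811, PV = 1.722000
  t = 1.5000: CF_t = 1.850000, DF = 0.898033, PV = 1.661360
  t = 2.0000: CF_t = 1.850000, DF = 0.866409, PV = 1.602856
  t = 2.5000: CF_t = 1.850000, DF = 0.835898, PV = 1.546412
  t = 3.0000: CF_t = 1.850000, DF = 0.806462, PV = 1.491956
  t = 3.5000: CF_t = 1.850000, DF = 0.778063, PV = 1.439417
  t = 4.0000: CF_t = 1.850000, DF = 0.750664, PV = 1.388728
  t = 4.5000: CF_t = 1.850000, DF = 0.724230, PV = 1.339825
  t = 5.0000: CF_t = 101.850000, DF = 0.698726, PV = 71.165248
Price P = sum_t PV_t = 85.142655
Macaulay numerator sum_t t * PV_t:
  t * PV_t at t = 0.5000: 0.892426
  t * PV_t at t = 1.0000: 1.722000
  t * PV_t at t = 1.5000: 2.492040
  t * PV_t at t = 2.0000: 3.205712
  t * PV_t at t = 2.5000: 3.866030
  t * PV_t at t = 3.0000: 4.475867
  t * PV_t at t = 3.5000: 5.037959
  t * PV_t at t = 4.0000: 5.554913
  t * PV_t at t = 4.5000: 6.029211
  t * PV_t at t = 5.0000: 355.826242
Macaulay duration D = (sum_t t * PV_t) / P = 389.102400 / 85.142655 = 4.570006

Answer: Macaulay duration = 4.5700 years


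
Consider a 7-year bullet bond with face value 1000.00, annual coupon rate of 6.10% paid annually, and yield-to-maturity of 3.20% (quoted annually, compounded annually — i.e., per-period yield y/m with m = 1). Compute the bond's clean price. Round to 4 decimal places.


Coupon per period c = face * coupon_rate / m = 61.000000
Periods per year m = 1; per-period yield y/m = 0.032000
Number of cashflows N = 7
Cashflows (t years, CF_t, discount factor 1/(1+y/m)^(m*t), PV):
  t = 1.0000: CF_t = 61.000000, DF = 0.968992, PV = 59.108527
  t = 2.0000: CF_t = 61.000000, DF = 0.938946, PV = 57.275705
  t = 3.0000: CF_t = 61.000000, DF = 0.909831, PV = 55.499714
  t = 4.0000: CF_t = 61.000000, DF = 0.881620, PV = 53.778792
  t = 5.0000: CF_t = 61.000000, DF = 0.854283, PV = 52.111233
  t = 6.0000: CF_t = 61.000000, DF = 0.827793, PV = 50.495381
  t = 7.0000: CF_t = 1061.000000, DF = 0.802125, PV = 851.054756
Price P = sum_t PV_t = 1179.324107

Answer: Price = 1179.3241
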